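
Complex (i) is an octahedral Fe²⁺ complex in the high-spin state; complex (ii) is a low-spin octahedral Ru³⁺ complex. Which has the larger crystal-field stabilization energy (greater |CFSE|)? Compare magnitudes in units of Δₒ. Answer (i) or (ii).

(i): Fe is in group 8, so Fe²⁺ is d⁶ (8 − 2 = 6); t₂g⁴ eg², CFSE = -0.4Δₒ.
(ii): Group 8 minus oxidation state +3 gives a d⁵ configuration for Ru³⁺; t₂g⁵ eg⁰, CFSE = -2.0Δₒ.
So (ii) has the larger |CFSE|.

(ii)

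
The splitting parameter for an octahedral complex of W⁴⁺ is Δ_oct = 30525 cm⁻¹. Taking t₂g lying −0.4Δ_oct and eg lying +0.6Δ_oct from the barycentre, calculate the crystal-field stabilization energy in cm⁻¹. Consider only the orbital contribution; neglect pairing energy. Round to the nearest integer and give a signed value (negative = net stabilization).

-24420

W sits in group 6; removing 4 electrons leaves W⁴⁺ with 6 − 4 = 2 d electrons.
Configuration: t₂g² eg⁰.
CFSE(orbital) = 2×(-0.4Δ_oct) + 0×(0.6Δ_oct) = -0.8Δ_oct; with Δ_oct = 30525 cm⁻¹ that is -24420 cm⁻¹.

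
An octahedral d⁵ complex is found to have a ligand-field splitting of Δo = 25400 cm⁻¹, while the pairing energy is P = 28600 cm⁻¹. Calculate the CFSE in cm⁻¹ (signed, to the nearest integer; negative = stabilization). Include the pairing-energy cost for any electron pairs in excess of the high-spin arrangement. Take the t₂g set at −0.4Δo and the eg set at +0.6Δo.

Here Δo < P (25400 < 28600), so the high-spin state is favoured.
That gives t₂g³ eg².
Orbital CFSE = 0.0Δo = 0.0 × 25400 = 0 cm⁻¹.
High-spin has no excess pairs, so no pairing correction applies.

0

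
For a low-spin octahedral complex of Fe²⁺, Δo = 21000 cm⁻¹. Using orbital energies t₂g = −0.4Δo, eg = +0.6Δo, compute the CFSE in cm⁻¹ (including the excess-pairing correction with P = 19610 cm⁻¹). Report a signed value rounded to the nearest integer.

-11180

Fe sits in group 8; removing 2 electrons leaves Fe²⁺ with 8 − 2 = 6 d electrons.
Configuration: t₂g⁶ eg⁰.
Orbital CFSE = 6(-0.4) + 0(0.6) = -2.4Δo = -2.4 × 21000 = -50400 cm⁻¹.
Pairing penalty: 3 pairs vs 1 in the high-spin reference → 2 extra × P = 39220 cm⁻¹.
Overall CFSE = -50400 + 39220 = -11180 cm⁻¹.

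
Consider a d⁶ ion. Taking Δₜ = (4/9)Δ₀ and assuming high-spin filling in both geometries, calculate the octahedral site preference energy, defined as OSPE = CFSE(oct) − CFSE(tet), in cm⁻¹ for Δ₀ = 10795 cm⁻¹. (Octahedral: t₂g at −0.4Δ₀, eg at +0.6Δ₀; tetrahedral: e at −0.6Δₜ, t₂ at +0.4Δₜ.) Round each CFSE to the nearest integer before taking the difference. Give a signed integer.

-1439

In an octahedral site d⁶ (HS) is t₂g⁴ eg², giving CFSE(oct) = -0.4Δ₀ = -4318 cm⁻¹.
In a tetrahedral site the filling is e³ t₂³: CFSE(tet) = -0.6Δₜ = -0.6 × (4/9)(10795) = -2879 cm⁻¹.
Subtracting, OSPE = -4318 − (-2879) = -1439 cm⁻¹.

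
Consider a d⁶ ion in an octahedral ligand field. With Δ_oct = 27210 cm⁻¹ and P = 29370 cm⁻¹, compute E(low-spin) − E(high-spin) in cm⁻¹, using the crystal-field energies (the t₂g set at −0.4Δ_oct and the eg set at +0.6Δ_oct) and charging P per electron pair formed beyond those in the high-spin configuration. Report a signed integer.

High-spin: t₂g⁴ eg², CFSE = -0.4Δ_oct = -10884 cm⁻¹.
Low-spin: t₂g⁶ eg⁰, orbital CFSE = -2.4Δ_oct = -65304 cm⁻¹; plus 2 excess pairs × P = +58740 cm⁻¹; total -6564 cm⁻¹.
E(LS) − E(HS) = -6564 − (-10884) = 4320 cm⁻¹.

4320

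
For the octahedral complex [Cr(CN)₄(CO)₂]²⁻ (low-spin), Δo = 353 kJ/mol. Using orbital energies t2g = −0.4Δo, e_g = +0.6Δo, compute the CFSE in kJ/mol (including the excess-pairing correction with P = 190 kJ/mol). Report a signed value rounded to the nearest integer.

-375

Ligand charges: 4×(-1) from CN⁻ and 2×(+0) from CO sum to -4; with overall charge -2, Cr is +2.
Cr sits in group 6; removing 2 electrons leaves Cr²⁺ with 6 − 2 = 4 d electrons.
The d⁴ electrons fill as t2g^4 e_g^0.
CFSE(orbital) = 4×(-0.4Δo) + 0×(0.6Δo) = -1.6Δo; with Δo = 353 kJ/mol that is -565 kJ/mol.
Pairing penalty: 1 pair vs 0 in the high-spin reference → 1 extra × P = 190 kJ/mol.
Overall CFSE = -565 + 190 = -375 kJ/mol.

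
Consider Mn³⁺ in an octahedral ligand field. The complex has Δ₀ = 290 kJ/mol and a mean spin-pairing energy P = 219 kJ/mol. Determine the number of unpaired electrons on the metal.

Mn is in group 7, so Mn³⁺ is d⁴ (7 − 3 = 4).
With Δ₀ > P the complex is low-spin.
Filling d⁴ accordingly: t2g^4 e_g^0.
Unpaired electrons: 2.

2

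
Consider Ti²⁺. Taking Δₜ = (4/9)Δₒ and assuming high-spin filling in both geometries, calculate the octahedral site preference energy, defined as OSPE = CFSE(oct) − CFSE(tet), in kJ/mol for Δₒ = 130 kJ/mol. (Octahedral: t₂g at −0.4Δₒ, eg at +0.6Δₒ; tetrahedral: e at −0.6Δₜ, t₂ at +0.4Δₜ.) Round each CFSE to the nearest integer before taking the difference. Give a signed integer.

-35

Group 4 minus oxidation state +2 gives a d² configuration for Ti²⁺.
In an octahedral site d² (HS) is t2g^2 e_g^0, giving CFSE(oct) = -0.8Δₒ = -104 kJ/mol.
In a tetrahedral site the filling is e^2 t2^0: CFSE(tet) = -1.2Δₜ = -1.2 × (4/9)(130) = -69 kJ/mol.
Subtracting, OSPE = -104 − (-69) = -35 kJ/mol.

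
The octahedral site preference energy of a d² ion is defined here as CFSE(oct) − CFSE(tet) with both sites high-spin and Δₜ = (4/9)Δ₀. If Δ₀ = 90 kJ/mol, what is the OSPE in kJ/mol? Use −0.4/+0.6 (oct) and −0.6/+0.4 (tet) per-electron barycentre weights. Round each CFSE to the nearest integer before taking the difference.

-24

In an octahedral site d² (HS) is t₂g² eg⁰, giving CFSE(oct) = -0.8Δ₀ = -72 kJ/mol.
Tetrahedral e² t₂⁰ gives -1.2Δₜ = -1.2 × (4/9) × 90 = -48 kJ/mol.
OSPE = CFSE(oct) − CFSE(tet) = -72 − (-48) = -24 kJ/mol.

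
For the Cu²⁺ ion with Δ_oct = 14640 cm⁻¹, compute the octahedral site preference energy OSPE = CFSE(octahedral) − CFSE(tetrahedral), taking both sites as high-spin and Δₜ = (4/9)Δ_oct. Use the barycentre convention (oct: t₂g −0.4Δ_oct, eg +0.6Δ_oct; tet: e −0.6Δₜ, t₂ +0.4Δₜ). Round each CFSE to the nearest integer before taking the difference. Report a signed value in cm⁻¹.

Cu sits in group 11; removing 2 electrons leaves Cu²⁺ with 11 − 2 = 9 d electrons.
In an octahedral site d⁹ (HS) is t2g^6 e_g^3, giving CFSE(oct) = -0.6Δ_oct = -8784 cm⁻¹.
In a tetrahedral site the filling is e^4 t2^5: CFSE(tet) = -0.4Δₜ = -0.4 × (4/9)(14640) = -2603 cm⁻¹.
OSPE = -8784 − (-2603) = -6181 cm⁻¹.

-6181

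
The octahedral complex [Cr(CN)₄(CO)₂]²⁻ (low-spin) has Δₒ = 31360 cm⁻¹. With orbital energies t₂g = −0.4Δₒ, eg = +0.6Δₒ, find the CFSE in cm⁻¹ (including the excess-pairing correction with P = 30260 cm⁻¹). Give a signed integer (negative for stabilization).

Ligand charges: 4×(-1) from CN⁻ and 2×(+0) from CO sum to -4; with overall charge -2, Cr is +2.
Group 6 minus oxidation state +2 gives a d⁴ configuration for Cr²⁺.
Electron filling gives t₂g⁴ eg⁰.
Orbital CFSE = 4(-0.4) + 0(0.6) = -1.6Δₒ = -1.6 × 31360 = -50176 cm⁻¹.
Pairing penalty: 1 pair vs 0 in the high-spin reference → 1 extra × P = 30260 cm⁻¹.
Net CFSE = -50176 + 30260 = -19916 cm⁻¹.

-19916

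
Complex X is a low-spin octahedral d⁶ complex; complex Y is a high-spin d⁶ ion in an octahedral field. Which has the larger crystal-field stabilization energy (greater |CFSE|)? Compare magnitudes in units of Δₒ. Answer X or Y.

X

X: t2g^6 e_g^0, CFSE = -2.4Δₒ.
Y: t₂g⁴ eg², CFSE = -0.4Δₒ.
So X has the larger |CFSE|.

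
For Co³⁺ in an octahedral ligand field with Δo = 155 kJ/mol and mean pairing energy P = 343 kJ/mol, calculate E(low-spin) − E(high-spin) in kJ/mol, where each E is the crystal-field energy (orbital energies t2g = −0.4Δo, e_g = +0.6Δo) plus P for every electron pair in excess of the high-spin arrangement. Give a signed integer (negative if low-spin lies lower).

376

Co³⁺: group 9, so d-count = 9 − 3 = 6.
In the high-spin limit (t2g^4 e_g^2) the orbital term is -0.4Δo = -62 kJ/mol, with no excess pairing.
For low-spin the configuration is t2g^6 e_g^0: orbital energy -2.4 × 155 = -372 kJ/mol, and 2 additional pairs relative to high-spin add 686 kJ/mol, giving 314 kJ/mol.
E(LS) − E(HS) = 314 − (-62) = 376 kJ/mol.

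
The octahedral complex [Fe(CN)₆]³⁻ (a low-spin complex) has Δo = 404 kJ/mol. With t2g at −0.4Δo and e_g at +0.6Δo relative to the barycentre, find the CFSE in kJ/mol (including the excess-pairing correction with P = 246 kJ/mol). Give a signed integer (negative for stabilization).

Each CN⁻ contributes -1; 6 × (-1) = -6. With overall charge -3, Fe is in the +3 oxidation state.
Group 8 minus oxidation state +3 gives a d⁵ configuration for Fe³⁺.
Electron filling gives t2g^5 e_g^0.
The orbital stabilization is -2.0Δo = -2.0 × 404 = -808 kJ/mol.
High-spin d⁵ would be t2g^3 e_g^2 with 0 pairs; low-spin has 2, so 2 excess pairs cost +2P = +492 kJ/mol.
Combining: -808 + 492 = -316 kJ/mol.

-316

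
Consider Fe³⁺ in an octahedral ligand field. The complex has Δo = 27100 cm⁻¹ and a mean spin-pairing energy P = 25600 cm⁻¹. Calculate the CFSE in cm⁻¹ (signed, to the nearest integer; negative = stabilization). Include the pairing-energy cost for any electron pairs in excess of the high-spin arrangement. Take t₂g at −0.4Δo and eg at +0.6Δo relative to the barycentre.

Fe³⁺: group 8, so d-count = 8 − 3 = 5.
Δo > P, so pairing is preferred: the ground state is low-spin.
Filling d⁵ accordingly: t₂g⁵ eg⁰.
Orbital CFSE = -2.0Δo = -2.0 × 27100 = -54200 cm⁻¹.
Excess pairs vs high-spin: 2 − 0 = 2; pairing cost = +51200 cm⁻¹.
Net CFSE = -54200 + 51200 = -3000 cm⁻¹.

-3000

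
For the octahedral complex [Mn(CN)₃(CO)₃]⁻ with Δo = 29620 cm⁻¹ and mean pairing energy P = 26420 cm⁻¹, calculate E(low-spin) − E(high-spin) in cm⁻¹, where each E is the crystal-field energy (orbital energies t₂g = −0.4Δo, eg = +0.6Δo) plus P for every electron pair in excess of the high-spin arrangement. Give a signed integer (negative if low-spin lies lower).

-6400

Ligand charges: 3×(-1) from CN⁻ and 3×(+0) from CO sum to -3; with overall charge -1, Mn is +2.
Mn²⁺: group 7, so d-count = 7 − 2 = 5.
In the high-spin limit (t₂g³ eg²) the orbital term is 0.0Δo = 0 cm⁻¹, with no excess pairing.
Low-spin: t₂g⁵ eg⁰, orbital CFSE = -2.0Δo = -59240 cm⁻¹; plus 2 excess pairs × P = +52840 cm⁻¹; total -6400 cm⁻¹.
E(LS) − E(HS) = -6400 − (0) = -6400 cm⁻¹.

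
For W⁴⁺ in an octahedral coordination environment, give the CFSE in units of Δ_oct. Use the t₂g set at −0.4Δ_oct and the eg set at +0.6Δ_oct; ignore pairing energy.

-0.8 Δ_oct

W is in group 6, so W⁴⁺ is d² (6 − 4 = 2).
For octahedral d² the high- and low-spin configurations coincide.
Configuration: t₂g² eg⁰.
CFSE = 2(-0.4Δ_oct) + 0(0.6Δ_oct) = -0.8Δ_oct + 0.0Δ_oct = -0.8Δ_oct.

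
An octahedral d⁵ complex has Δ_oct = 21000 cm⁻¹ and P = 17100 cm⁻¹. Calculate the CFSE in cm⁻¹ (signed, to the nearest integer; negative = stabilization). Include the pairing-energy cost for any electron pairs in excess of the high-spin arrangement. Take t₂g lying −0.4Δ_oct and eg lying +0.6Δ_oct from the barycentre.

-7800

With Δ_oct > P the complex is low-spin.
Filling d⁵ accordingly: t₂g⁵ eg⁰.
Orbital CFSE = -2.0Δ_oct = -2.0 × 21000 = -42000 cm⁻¹.
Excess pairs vs high-spin: 2 − 0 = 2; pairing cost = +34200 cm⁻¹.
Net CFSE = -42000 + 34200 = -7800 cm⁻¹.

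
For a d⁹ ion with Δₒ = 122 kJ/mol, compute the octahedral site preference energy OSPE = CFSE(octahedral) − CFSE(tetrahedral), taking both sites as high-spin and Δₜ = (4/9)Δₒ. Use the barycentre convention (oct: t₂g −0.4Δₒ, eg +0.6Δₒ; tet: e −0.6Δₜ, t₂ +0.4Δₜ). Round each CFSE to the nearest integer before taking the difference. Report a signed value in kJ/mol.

Octahedral (high-spin): t₂g⁶ eg³, CFSE = 6(−0.4) + 3(+0.6) = -0.6Δₒ = -0.6 × 122 = -73 kJ/mol.
In a tetrahedral site the filling is e⁴ t₂⁵: CFSE(tet) = -0.4Δₜ = -0.4 × (4/9)(122) = -22 kJ/mol.
Subtracting, OSPE = -73 − (-22) = -51 kJ/mol.

-51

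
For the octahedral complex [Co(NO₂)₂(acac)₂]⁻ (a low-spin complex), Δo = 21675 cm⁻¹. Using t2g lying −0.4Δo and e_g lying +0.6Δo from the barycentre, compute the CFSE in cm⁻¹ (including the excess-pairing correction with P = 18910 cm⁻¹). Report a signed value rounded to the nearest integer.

Ligand charges: 2×(-1) from NO₂⁻ and 2×(-1) from acac⁻ sum to -4; with overall charge -1, Co is +3.
Co is in group 9, so Co³⁺ is d⁶ (9 − 3 = 6).
Configuration: t2g^6 e_g^0.
CFSE(orbital) = 6×(-0.4Δo) + 0×(0.6Δo) = -2.4Δo; with Δo = 21675 cm⁻¹ that is -52020 cm⁻¹.
High-spin d⁶ would be t2g^4 e_g^2 with 1 pair; low-spin has 3, so 2 excess pairs cost +2P = +37820 cm⁻¹.
Net CFSE = -52020 + 37820 = -14200 cm⁻¹.

-14200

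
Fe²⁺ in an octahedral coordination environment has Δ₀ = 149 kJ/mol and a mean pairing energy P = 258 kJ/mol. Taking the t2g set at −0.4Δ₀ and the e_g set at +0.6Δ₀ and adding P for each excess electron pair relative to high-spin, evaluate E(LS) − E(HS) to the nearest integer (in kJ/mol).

218

Fe is in group 8, so Fe²⁺ is d⁶ (8 − 2 = 6).
High-spin: t2g^4 e_g^2, CFSE = -0.4Δ₀ = -60 kJ/mol.
Low-spin: t2g^6 e_g^0, orbital CFSE = -2.4Δ₀ = -358 kJ/mol; plus 2 excess pairs × P = +516 kJ/mol; total 158 kJ/mol.
Thus E(LS) − E(HS) = 218 kJ/mol.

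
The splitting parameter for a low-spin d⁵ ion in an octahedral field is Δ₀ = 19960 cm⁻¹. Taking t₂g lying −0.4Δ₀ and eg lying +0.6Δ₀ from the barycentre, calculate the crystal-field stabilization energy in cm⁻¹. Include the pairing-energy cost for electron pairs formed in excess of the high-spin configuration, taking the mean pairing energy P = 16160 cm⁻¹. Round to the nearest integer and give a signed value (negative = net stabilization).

Configuration: t₂g⁵ eg⁰.
The orbital stabilization is -2.0Δ₀ = -2.0 × 19960 = -39920 cm⁻¹.
High-spin d⁵ would be t₂g³ eg² with 0 pairs; low-spin has 2, so 2 excess pairs cost +2P = +32320 cm⁻¹.
Net CFSE = -39920 + 32320 = -7600 cm⁻¹.

-7600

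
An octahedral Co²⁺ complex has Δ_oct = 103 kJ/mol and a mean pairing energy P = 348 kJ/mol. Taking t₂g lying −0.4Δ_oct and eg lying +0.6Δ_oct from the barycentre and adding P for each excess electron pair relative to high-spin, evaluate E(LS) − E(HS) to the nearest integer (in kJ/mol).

245

Co²⁺: group 9, so d-count = 9 − 2 = 7.
High-spin: t₂g⁵ eg², CFSE = -0.8Δ_oct = -82 kJ/mol.
Low-spin t₂g⁶ eg¹ gives -1.8Δ_oct = -185 kJ/mol, but forming 1 extra pair costs 1P = 348 kJ/mol, so E(LS) = -185 + 348 = 163 kJ/mol.
E(LS) − E(HS) = 163 − (-82) = 245 kJ/mol.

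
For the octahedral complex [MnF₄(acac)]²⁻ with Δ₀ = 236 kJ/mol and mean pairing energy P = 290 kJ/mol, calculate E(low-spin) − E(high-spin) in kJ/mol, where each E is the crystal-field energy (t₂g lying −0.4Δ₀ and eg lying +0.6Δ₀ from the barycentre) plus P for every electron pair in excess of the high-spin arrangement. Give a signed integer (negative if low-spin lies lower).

Ligand charges: 4×(-1) from F⁻ and 1×(-1) from acac⁻ sum to -5; with overall charge -2, Mn is +3.
Mn sits in group 7; removing 3 electrons leaves Mn³⁺ with 7 − 3 = 4 d electrons.
In the high-spin limit (t₂g³ eg¹) the orbital term is -0.6Δ₀ = -142 kJ/mol, with no excess pairing.
For low-spin the configuration is t₂g⁴ eg⁰: orbital energy -1.6 × 236 = -378 kJ/mol, and 1 additional pair relative to high-spin adds 290 kJ/mol, giving -88 kJ/mol.
Thus E(LS) − E(HS) = 54 kJ/mol.

54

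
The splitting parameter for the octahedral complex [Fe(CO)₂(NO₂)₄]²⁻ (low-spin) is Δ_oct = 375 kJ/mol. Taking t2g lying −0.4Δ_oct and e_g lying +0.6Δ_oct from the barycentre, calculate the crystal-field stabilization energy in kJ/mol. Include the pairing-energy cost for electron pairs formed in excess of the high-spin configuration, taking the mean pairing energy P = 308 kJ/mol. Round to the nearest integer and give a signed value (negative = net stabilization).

Ligand charges: 2×(+0) from CO and 4×(-1) from NO₂⁻ sum to -4; with overall charge -2, Fe is +2.
Fe²⁺: group 8, so d-count = 8 − 2 = 6.
Electron filling gives t2g^6 e_g^0.
Orbital CFSE = 6(-0.4) + 0(0.6) = -2.4Δ_oct = -2.4 × 375 = -900 kJ/mol.
Pairing penalty: 3 pairs vs 1 in the high-spin reference → 2 extra × P = 616 kJ/mol.
Overall CFSE = -900 + 616 = -284 kJ/mol.

-284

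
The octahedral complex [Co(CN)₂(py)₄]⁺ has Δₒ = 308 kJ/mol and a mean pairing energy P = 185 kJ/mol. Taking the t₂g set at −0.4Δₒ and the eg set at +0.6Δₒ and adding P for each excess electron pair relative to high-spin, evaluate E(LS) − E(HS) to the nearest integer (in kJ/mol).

Ligand charges: 2×(-1) from CN⁻ and 4×(+0) from py sum to -2; with overall charge +1, Co is +3.
Co³⁺: group 9, so d-count = 9 − 3 = 6.
High-spin: t₂g⁴ eg², CFSE = -0.4Δₒ = -123 kJ/mol.
Low-spin: t₂g⁶ eg⁰, orbital CFSE = -2.4Δₒ = -739 kJ/mol; plus 2 excess pairs × P = +370 kJ/mol; total -369 kJ/mol.
Thus E(LS) − E(HS) = -246 kJ/mol.

-246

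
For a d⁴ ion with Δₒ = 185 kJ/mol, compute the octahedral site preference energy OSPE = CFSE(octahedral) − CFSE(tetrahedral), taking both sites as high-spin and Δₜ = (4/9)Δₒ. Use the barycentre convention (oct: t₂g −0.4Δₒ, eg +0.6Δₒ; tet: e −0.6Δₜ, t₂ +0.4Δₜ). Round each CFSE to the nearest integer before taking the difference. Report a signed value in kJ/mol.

In an octahedral site d⁴ (HS) is t₂g³ eg¹, giving CFSE(oct) = -0.6Δₒ = -111 kJ/mol.
In a tetrahedral site the filling is e² t₂²: CFSE(tet) = -0.4Δₜ = -0.4 × (4/9)(185) = -33 kJ/mol.
OSPE = CFSE(oct) − CFSE(tet) = -111 − (-33) = -78 kJ/mol.

-78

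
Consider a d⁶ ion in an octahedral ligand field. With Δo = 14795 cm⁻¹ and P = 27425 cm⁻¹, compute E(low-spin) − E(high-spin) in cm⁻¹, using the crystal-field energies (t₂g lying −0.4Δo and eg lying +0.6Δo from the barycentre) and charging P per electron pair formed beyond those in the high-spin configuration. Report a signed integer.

In the high-spin limit (t₂g⁴ eg²) the orbital term is -0.4Δo = -5918 cm⁻¹, with no excess pairing.
For low-spin the configuration is t₂g⁶ eg⁰: orbital energy -2.4 × 14795 = -35508 cm⁻¹, and 2 additional pairs relative to high-spin add 54850 cm⁻¹, giving 19342 cm⁻¹.
The difference is 19342 − (-5918) = 25260 cm⁻¹, so high-spin lies lower.

25260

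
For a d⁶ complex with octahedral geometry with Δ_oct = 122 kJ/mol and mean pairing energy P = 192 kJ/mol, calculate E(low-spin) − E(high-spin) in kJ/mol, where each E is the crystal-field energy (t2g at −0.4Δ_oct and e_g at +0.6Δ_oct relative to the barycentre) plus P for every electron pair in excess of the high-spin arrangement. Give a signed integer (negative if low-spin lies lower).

In the high-spin limit (t2g^4 e_g^2) the orbital term is -0.4Δ_oct = -49 kJ/mol, with no excess pairing.
For low-spin the configuration is t2g^6 e_g^0: orbital energy -2.4 × 122 = -293 kJ/mol, and 2 additional pairs relative to high-spin add 384 kJ/mol, giving 91 kJ/mol.
The difference is 91 − (-49) = 140 kJ/mol, so high-spin lies lower.

140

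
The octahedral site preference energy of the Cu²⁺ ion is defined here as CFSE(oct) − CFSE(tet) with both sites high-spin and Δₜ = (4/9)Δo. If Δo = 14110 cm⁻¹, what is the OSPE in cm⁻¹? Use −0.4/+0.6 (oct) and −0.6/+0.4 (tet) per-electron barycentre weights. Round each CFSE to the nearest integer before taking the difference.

Cu²⁺: group 11, so d-count = 11 − 2 = 9.
In an octahedral site d⁹ (HS) is t2g^6 e_g^3, giving CFSE(oct) = -0.6Δo = -8466 cm⁻¹.
In a tetrahedral site the filling is e^4 t2^5: CFSE(tet) = -0.4Δₜ = -0.4 × (4/9)(14110) = -2508 cm⁻¹.
Subtracting, OSPE = -8466 − (-2508) = -5958 cm⁻¹.

-5958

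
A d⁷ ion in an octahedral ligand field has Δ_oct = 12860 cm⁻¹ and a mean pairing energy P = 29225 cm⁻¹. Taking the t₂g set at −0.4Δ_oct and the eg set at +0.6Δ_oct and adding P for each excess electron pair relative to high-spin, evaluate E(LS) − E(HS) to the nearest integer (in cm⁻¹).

High-spin: t₂g⁵ eg², CFSE = -0.8Δ_oct = -10288 cm⁻¹.
Low-spin t₂g⁶ eg¹ gives -1.8Δ_oct = -23148 cm⁻¹, but forming 1 extra pair costs 1P = 29225 cm⁻¹, so E(LS) = -23148 + 29225 = 6077 cm⁻¹.
Thus E(LS) − E(HS) = 16365 cm⁻¹.

16365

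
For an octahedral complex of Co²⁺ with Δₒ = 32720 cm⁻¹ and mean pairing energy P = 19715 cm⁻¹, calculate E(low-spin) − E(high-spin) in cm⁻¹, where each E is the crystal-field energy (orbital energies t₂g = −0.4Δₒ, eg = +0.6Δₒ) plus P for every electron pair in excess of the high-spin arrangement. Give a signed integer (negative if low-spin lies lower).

-13005

Co²⁺: group 9, so d-count = 9 − 2 = 7.
High-spin: t₂g⁵ eg², CFSE = -0.8Δₒ = -26176 cm⁻¹.
Low-spin t₂g⁶ eg¹ gives -1.8Δₒ = -58896 cm⁻¹, but forming 1 extra pair costs 1P = 19715 cm⁻¹, so E(LS) = -58896 + 19715 = -39181 cm⁻¹.
Thus E(LS) − E(HS) = -13005 cm⁻¹.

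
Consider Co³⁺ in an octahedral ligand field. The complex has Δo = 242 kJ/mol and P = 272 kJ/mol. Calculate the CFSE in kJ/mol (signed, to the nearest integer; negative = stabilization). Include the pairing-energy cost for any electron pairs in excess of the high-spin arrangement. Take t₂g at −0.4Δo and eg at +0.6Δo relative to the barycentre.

Co³⁺: group 9, so d-count = 9 − 3 = 6.
Δo < P, so pairing is avoided: the ground state is high-spin.
Configuration: t₂g⁴ eg².
Orbital CFSE = -0.4Δo = -0.4 × 242 = -97 kJ/mol.
High-spin has no excess pairs, so no pairing correction applies.

-97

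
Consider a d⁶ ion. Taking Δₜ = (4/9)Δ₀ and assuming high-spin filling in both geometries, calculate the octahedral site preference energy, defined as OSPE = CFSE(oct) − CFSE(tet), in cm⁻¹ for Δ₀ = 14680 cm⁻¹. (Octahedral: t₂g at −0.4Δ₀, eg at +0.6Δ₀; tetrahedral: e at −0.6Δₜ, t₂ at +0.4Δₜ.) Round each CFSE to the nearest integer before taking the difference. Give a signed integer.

Octahedral high-spin t₂g⁴ eg²: CFSE = -0.4 × 14680 = -5872 cm⁻¹.
Tetrahedral e³ t₂³ gives -0.6Δₜ = -0.6 × (4/9) × 14680 = -3915 cm⁻¹.
OSPE = -5872 − (-3915) = -1957 cm⁻¹.

-1957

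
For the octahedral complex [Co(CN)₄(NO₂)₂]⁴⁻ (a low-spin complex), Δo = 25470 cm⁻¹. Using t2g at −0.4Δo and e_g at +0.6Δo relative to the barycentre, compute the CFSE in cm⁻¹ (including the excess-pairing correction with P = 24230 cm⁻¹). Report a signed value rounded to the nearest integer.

Ligand charges: 4×(-1) from CN⁻ and 2×(-1) from NO₂⁻ sum to -6; with overall charge -4, Co is +2.
Co sits in group 9; removing 2 electrons leaves Co²⁺ with 9 − 2 = 7 d electrons.
Electron filling gives t2g^6 e_g^1.
CFSE(orbital) = 6×(-0.4Δo) + 1×(0.6Δo) = -1.8Δo; with Δo = 25470 cm⁻¹ that is -45846 cm⁻¹.
High-spin d⁷ would be t2g^5 e_g^2 with 2 pairs; low-spin has 3, so 1 excess pair costs +1P = +24230 cm⁻¹.
Overall CFSE = -45846 + 24230 = -21616 cm⁻¹.

-21616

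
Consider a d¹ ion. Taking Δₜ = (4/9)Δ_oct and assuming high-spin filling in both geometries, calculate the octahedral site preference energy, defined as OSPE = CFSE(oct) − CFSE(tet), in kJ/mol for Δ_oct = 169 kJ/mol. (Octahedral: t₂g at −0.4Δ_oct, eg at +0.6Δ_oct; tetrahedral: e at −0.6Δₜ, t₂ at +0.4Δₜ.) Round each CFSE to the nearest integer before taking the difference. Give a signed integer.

Octahedral high-spin t2g^1 e_g^0: CFSE = -0.4 × 169 = -68 kJ/mol.
Tetrahedral: e^1 t2^0, CFSE = 1(−0.6) + 0(+0.4) = -0.6Δₜ = -0.6 × (4/9) × 169 = -45 kJ/mol.
Subtracting, OSPE = -68 − (-45) = -23 kJ/mol.

-23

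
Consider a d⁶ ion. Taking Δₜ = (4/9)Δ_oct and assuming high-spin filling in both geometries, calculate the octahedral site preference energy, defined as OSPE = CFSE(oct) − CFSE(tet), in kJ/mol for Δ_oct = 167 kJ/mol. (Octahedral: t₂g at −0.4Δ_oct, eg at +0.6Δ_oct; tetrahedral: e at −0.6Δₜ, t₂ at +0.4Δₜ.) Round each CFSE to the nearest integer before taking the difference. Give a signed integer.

Octahedral high-spin t2g^4 e_g^2: CFSE = -0.4 × 167 = -67 kJ/mol.
In a tetrahedral site the filling is e^3 t2^3: CFSE(tet) = -0.6Δₜ = -0.6 × (4/9)(167) = -45 kJ/mol.
Subtracting, OSPE = -67 − (-45) = -22 kJ/mol.

-22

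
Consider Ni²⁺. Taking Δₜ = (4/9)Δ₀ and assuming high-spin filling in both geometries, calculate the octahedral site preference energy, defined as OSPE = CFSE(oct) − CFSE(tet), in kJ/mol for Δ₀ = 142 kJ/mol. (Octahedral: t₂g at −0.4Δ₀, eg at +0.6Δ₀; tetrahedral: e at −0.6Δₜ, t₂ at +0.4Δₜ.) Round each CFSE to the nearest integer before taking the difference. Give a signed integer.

-120

Group 10 minus oxidation state +2 gives a d⁸ configuration for Ni²⁺.
Octahedral high-spin t2g^6 e_g^2: CFSE = -1.2 × 142 = -170 kJ/mol.
Tetrahedral: e^4 t2^4, CFSE = 4(−0.6) + 4(+0.4) = -0.8Δₜ = -0.8 × (4/9) × 142 = -50 kJ/mol.
OSPE = CFSE(oct) − CFSE(tet) = -170 − (-50) = -120 kJ/mol.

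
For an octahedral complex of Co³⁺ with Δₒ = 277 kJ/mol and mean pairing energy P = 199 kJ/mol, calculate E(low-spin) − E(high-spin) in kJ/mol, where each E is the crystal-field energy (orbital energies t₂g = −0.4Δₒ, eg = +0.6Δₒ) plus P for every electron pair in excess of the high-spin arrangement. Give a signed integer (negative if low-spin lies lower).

Co sits in group 9; removing 3 electrons leaves Co³⁺ with 9 − 3 = 6 d electrons.
High-spin d⁶ fills as t₂g⁴ eg² with CFSE 4(−0.4) + 2(+0.6) = -0.4Δₒ = -111 kJ/mol.
Low-spin: t₂g⁶ eg⁰, orbital CFSE = -2.4Δₒ = -665 kJ/mol; plus 2 excess pairs × P = +398 kJ/mol; total -267 kJ/mol.
Thus E(LS) − E(HS) = -156 kJ/mol.

-156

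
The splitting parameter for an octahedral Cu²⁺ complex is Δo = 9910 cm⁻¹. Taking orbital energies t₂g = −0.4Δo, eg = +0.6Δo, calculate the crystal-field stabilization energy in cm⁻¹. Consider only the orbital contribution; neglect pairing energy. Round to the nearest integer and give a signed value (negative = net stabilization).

-5946

Cu sits in group 11; removing 2 electrons leaves Cu²⁺ with 11 − 2 = 9 d electrons.
The d⁹ electrons fill as t₂g⁶ eg³.
CFSE(orbital) = 6×(-0.4Δo) + 3×(0.6Δo) = -0.6Δo; with Δo = 9910 cm⁻¹ that is -5946 cm⁻¹.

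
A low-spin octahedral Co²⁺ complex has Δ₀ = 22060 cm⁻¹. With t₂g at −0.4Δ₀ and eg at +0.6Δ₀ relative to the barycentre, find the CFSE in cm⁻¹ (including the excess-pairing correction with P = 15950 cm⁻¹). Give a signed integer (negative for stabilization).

Group 9 minus oxidation state +2 gives a d⁷ configuration for Co²⁺.
Configuration: t₂g⁶ eg¹.
Orbital CFSE = 6(-0.4) + 1(0.6) = -1.8Δ₀ = -1.8 × 22060 = -39708 cm⁻¹.
High-spin d⁷ would be t₂g⁵ eg² with 2 pairs; low-spin has 3, so 1 excess pair costs +1P = +15950 cm⁻¹.
Overall CFSE = -39708 + 15950 = -23758 cm⁻¹.

-23758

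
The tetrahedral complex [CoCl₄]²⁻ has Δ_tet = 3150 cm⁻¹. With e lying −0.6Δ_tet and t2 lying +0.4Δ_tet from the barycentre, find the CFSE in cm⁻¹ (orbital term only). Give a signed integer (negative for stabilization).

-3780

Each Cl⁻ contributes -1; 4 × (-1) = -4. With overall charge -2, Co is in the +2 oxidation state.
Co²⁺: group 9, so d-count = 9 − 2 = 7.
With tetrahedral geometry the complex is necessarily high-spin.
The d⁷ electrons fill as e^4 t2^3.
CFSE(orbital) = 4×(-0.6Δ_tet) + 3×(0.4Δ_tet) = -1.2Δ_tet; with Δ_tet = 3150 cm⁻¹ that is -3780 cm⁻¹.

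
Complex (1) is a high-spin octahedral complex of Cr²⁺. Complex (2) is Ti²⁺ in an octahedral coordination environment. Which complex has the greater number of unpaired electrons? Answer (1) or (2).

(1)

(1): Group 6 minus oxidation state +2 gives a d⁴ configuration for Cr²⁺; t2g^3 e_g^1 → 4 unpaired.
(2): Ti sits in group 4; removing 2 electrons leaves Ti²⁺ with 4 − 2 = 2 d electrons; For octahedral d² the high- and low-spin configurations coincide; t₂g² eg⁰ → 2 unpaired.
So (1) has more unpaired electrons.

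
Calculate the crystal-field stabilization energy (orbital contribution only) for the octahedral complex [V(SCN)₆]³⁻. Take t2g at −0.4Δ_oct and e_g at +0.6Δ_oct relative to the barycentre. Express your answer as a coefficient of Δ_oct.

-0.8 Δ_oct

Each SCN⁻ contributes -1; 6 × (-1) = -6. With overall charge -3, V is in the +3 oxidation state.
V³⁺: group 5, so d-count = 5 − 3 = 2.
Configuration: t2g^2 e_g^0.
CFSE = 2(-0.4Δ_oct) + 0(0.6Δ_oct) = -0.8Δ_oct + 0.0Δ_oct = -0.8Δ_oct.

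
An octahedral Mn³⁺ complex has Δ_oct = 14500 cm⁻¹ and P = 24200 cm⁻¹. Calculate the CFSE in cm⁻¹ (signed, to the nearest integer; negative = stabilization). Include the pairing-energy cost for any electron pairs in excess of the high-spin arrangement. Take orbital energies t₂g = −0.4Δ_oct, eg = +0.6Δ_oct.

-8700

Mn is in group 7, so Mn³⁺ is d⁴ (7 − 3 = 4).
Here Δ_oct < P (14500 < 24200), so the high-spin state is favoured.
Filling d⁴ accordingly: t₂g³ eg¹.
Orbital CFSE = -0.6Δ_oct = -0.6 × 14500 = -8700 cm⁻¹.
High-spin has no excess pairs, so no pairing correction applies.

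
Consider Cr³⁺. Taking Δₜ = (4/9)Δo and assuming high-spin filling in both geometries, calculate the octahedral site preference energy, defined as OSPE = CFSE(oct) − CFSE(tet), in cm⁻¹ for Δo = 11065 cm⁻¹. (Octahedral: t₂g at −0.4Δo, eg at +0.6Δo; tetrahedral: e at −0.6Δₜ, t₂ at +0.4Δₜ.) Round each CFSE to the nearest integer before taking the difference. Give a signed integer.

-9344

Group 6 minus oxidation state +3 gives a d³ configuration for Cr³⁺.
In an octahedral site d³ (HS) is t₂g³ eg⁰, giving CFSE(oct) = -1.2Δo = -13278 cm⁻¹.
In a tetrahedral site the filling is e² t₂¹: CFSE(tet) = -0.8Δₜ = -0.8 × (4/9)(11065) = -3934 cm⁻¹.
OSPE = -13278 − (-3934) = -9344 cm⁻¹.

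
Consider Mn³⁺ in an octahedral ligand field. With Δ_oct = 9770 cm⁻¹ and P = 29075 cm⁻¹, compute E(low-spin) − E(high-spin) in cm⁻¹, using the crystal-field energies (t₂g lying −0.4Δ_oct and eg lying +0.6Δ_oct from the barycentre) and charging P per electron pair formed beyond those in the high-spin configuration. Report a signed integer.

Mn is in group 7, so Mn³⁺ is d⁴ (7 − 3 = 4).
High-spin: t₂g³ eg¹, CFSE = -0.6Δ_oct = -5862 cm⁻¹.
Low-spin t₂g⁴ eg⁰ gives -1.6Δ_oct = -15632 cm⁻¹, but forming 1 extra pair costs 1P = 29075 cm⁻¹, so E(LS) = -15632 + 29075 = 13443 cm⁻¹.
Thus E(LS) − E(HS) = 19305 cm⁻¹.

19305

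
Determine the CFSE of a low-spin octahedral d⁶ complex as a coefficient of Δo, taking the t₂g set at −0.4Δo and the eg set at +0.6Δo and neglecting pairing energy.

-2.4 Δo

Configuration: t₂g⁶ eg⁰.
CFSE = 6(-0.4Δo) + 0(0.6Δo) = -2.4Δo + 0.0Δo = -2.4Δo.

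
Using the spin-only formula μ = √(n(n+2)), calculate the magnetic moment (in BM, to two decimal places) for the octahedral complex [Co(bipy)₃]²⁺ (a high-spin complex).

3.87 BM

bipy is neutral, so the +2 overall charge sits on Co: oxidation state +2.
Co²⁺: group 9, so d-count = 9 − 2 = 7.
Configuration: t₂g⁵ eg² → 3 unpaired electrons.
μ(spin-only) = √[3(3+2)] = √15 ≈ 3.87 BM.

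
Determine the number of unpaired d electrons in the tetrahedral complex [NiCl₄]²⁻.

Each Cl⁻ contributes -1; 4 × (-1) = -4. With overall charge -2, Ni is in the +2 oxidation state.
Ni is in group 10, so Ni²⁺ is d⁸ (10 − 2 = 8).
With tetrahedral geometry the complex is necessarily high-spin.
Configuration: e⁴ t₂⁴, giving 2 unpaired electrons.

2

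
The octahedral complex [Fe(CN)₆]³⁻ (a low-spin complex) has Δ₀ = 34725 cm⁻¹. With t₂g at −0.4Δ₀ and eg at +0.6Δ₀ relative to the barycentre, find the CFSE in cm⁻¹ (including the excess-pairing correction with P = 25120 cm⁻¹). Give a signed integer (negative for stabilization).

Each CN⁻ contributes -1; 6 × (-1) = -6. With overall charge -3, Fe is in the +3 oxidation state.
Fe sits in group 8; removing 3 electrons leaves Fe³⁺ with 8 − 3 = 5 d electrons.
Electron filling gives t₂g⁵ eg⁰.
Orbital CFSE = 5(-0.4) + 0(0.6) = -2.0Δ₀ = -2.0 × 34725 = -69450 cm⁻¹.
Relative to high-spin t₂g³ eg² (0 paired), the low-spin configuration has 2 additional pairs, contributing +2 × 25120 = +50240 cm⁻¹.
Combining: -69450 + 50240 = -19210 cm⁻¹.

-19210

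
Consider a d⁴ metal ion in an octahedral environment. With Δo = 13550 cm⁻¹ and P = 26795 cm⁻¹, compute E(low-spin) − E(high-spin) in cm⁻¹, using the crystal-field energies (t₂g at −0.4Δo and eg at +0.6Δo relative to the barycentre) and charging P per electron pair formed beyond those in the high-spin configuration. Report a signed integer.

13245

High-spin: t₂g³ eg¹, CFSE = -0.6Δo = -8130 cm⁻¹.
For low-spin the configuration is t₂g⁴ eg⁰: orbital energy -1.6 × 13550 = -21680 cm⁻¹, and 1 additional pair relative to high-spin adds 26795 cm⁻¹, giving 5115 cm⁻¹.
The difference is 5115 − (-8130) = 13245 cm⁻¹, so high-spin lies lower.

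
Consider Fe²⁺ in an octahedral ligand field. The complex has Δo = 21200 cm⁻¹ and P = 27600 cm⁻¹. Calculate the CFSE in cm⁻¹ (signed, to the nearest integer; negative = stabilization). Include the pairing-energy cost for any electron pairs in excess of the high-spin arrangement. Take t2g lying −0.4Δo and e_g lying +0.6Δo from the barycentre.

Fe is in group 8, so Fe²⁺ is d⁶ (8 − 2 = 6).
Δo < P, so pairing is avoided: the ground state is high-spin.
That gives t2g^4 e_g^2.
Orbital CFSE = -0.4Δo = -0.4 × 21200 = -8480 cm⁻¹.
High-spin has no excess pairs, so no pairing correction applies.

-8480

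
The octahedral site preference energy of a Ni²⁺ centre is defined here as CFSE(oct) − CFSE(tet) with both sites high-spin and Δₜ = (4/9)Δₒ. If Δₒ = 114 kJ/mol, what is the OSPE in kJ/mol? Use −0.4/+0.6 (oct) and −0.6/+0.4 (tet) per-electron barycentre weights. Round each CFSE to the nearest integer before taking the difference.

-96

Ni sits in group 10; removing 2 electrons leaves Ni²⁺ with 10 − 2 = 8 d electrons.
Octahedral (high-spin): t₂g⁶ eg², CFSE = 6(−0.4) + 2(+0.6) = -1.2Δₒ = -1.2 × 114 = -137 kJ/mol.
In a tetrahedral site the filling is e⁴ t₂⁴: CFSE(tet) = -0.8Δₜ = -0.8 × (4/9)(114) = -41 kJ/mol.
OSPE = -137 − (-41) = -96 kJ/mol.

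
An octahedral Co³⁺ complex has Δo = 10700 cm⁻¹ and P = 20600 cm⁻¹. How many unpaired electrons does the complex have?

4

Co sits in group 9; removing 3 electrons leaves Co³⁺ with 9 − 3 = 6 d electrons.
Since Δo = 10700 cm⁻¹ < P = 20600 cm⁻¹, the complex adopts the high-spin configuration.
Configuration: t2g^4 e_g^2.
Unpaired electrons: 4.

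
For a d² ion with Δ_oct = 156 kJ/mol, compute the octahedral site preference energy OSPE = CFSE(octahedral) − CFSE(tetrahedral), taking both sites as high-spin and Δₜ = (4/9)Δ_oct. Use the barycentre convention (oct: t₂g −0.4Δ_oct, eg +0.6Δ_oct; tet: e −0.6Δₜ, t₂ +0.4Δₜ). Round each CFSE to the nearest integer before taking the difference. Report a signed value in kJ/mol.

In an octahedral site d² (HS) is t₂g² eg⁰, giving CFSE(oct) = -0.8Δ_oct = -125 kJ/mol.
In a tetrahedral site the filling is e² t₂⁰: CFSE(tet) = -1.2Δₜ = -1.2 × (4/9)(156) = -83 kJ/mol.
Subtracting, OSPE = -125 − (-83) = -42 kJ/mol.

-42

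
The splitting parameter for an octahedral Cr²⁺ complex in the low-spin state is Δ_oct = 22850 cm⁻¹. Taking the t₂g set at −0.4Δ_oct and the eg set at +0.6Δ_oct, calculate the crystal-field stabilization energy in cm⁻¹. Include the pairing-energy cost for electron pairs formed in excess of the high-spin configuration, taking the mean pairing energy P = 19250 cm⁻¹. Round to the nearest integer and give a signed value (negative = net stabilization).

Group 6 minus oxidation state +2 gives a d⁴ configuration for Cr²⁺.
Electron filling gives t₂g⁴ eg⁰.
The orbital stabilization is -1.6Δ_oct = -1.6 × 22850 = -36560 cm⁻¹.
High-spin d⁴ would be t₂g³ eg¹ with 0 pairs; low-spin has 1, so 1 excess pair costs +1P = +19250 cm⁻¹.
Net CFSE = -36560 + 19250 = -17310 cm⁻¹.

-17310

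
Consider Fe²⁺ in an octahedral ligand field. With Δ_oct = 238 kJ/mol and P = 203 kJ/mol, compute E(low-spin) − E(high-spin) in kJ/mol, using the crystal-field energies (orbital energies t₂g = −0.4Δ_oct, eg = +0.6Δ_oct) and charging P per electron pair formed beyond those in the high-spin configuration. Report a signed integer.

-70

Fe sits in group 8; removing 2 electrons leaves Fe²⁺ with 8 − 2 = 6 d electrons.
High-spin: t₂g⁴ eg², CFSE = -0.4Δ_oct = -95 kJ/mol.
Low-spin t₂g⁶ eg⁰ gives -2.4Δ_oct = -571 kJ/mol, but forming 2 extra pairs costs 2P = 406 kJ/mol, so E(LS) = -571 + 406 = -165 kJ/mol.
The difference is -165 − (-95) = -70 kJ/mol, so low-spin lies lower.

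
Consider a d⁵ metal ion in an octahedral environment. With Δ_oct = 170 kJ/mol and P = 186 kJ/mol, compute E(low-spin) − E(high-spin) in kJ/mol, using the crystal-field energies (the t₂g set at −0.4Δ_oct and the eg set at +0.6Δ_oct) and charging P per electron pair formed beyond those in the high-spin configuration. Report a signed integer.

32

High-spin d⁵ fills as t₂g³ eg² with CFSE 3(−0.4) + 2(+0.6) = 0.0Δ_oct = 0 kJ/mol.
Low-spin: t₂g⁵ eg⁰, orbital CFSE = -2.0Δ_oct = -340 kJ/mol; plus 2 excess pairs × P = +372 kJ/mol; total 32 kJ/mol.
Thus E(LS) − E(HS) = 32 kJ/mol.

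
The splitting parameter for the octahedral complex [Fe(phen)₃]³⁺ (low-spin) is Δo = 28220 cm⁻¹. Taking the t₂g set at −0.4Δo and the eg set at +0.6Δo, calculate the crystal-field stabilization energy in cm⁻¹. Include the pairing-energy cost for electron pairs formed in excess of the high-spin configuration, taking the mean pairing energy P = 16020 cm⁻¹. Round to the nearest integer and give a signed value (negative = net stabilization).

-24400

phen is neutral, so the +3 overall charge sits on Fe: oxidation state +3.
Fe³⁺: group 8, so d-count = 8 − 3 = 5.
Configuration: t₂g⁵ eg⁰.
The orbital stabilization is -2.0Δo = -2.0 × 28220 = -56440 cm⁻¹.
Relative to high-spin t₂g³ eg² (0 paired), the low-spin configuration has 2 additional pairs, contributing +2 × 16020 = +32040 cm⁻¹.
Net CFSE = -56440 + 32040 = -24400 cm⁻¹.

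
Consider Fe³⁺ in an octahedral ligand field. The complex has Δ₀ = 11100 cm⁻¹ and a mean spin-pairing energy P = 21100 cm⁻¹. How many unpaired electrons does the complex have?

Fe³⁺: group 8, so d-count = 8 − 3 = 5.
Δ₀ < P, so pairing is avoided: the ground state is high-spin.
Configuration: t2g^3 e_g^2.
Unpaired electrons: 5.

5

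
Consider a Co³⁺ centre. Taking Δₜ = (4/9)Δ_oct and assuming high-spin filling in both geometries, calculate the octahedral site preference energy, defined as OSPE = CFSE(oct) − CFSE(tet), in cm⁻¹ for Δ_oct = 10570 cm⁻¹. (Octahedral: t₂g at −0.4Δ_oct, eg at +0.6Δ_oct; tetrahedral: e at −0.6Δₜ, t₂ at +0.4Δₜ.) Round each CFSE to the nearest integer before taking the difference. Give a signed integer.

Co³⁺: group 9, so d-count = 9 − 3 = 6.
Octahedral high-spin t₂g⁴ eg²: CFSE = -0.4 × 10570 = -4228 cm⁻¹.
Tetrahedral: e³ t₂³, CFSE = 3(−0.6) + 3(+0.4) = -0.6Δₜ = -0.6 × (4/9) × 10570 = -2819 cm⁻¹.
OSPE = -4228 − (-2819) = -1409 cm⁻¹.

-1409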